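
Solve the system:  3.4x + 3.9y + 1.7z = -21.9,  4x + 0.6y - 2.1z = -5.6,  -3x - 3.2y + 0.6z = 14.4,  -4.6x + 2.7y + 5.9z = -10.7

x = -2, y = -3, z = -2

Row-reduce the augmented matrix:
R1 ← R1 / (17/5).
R2 ← R2 − 4·R1.
R3 ← R3 + 3·R1.
R4 ← R4 + 23/5·R1.
R2 ← R2 / (-339/85).
R1 ← R1 − 39/34·R2.
R3 ← R3 − 41/170·R2.
R4 ← R4 − 678/85·R2.
R3 ← R3 / (12557/6780).
R1 ← R1 + 307/452·R3.
R2 ← R2 − 697/678·R3.
R4 reduces to 0 = 0, so the extra equation is consistent.
Reading off the reduced rows gives x = -2, y = -3, z = -2.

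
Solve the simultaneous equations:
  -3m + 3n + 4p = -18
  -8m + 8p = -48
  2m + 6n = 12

Row-reduce:
R1 ← R1 / (-3).
R2 ← R2 + 8·R1.
R3 ← R3 − 2·R1.
R2 ← R2 / (-8).
R1 ← R1 + 1·R2.
R3 ← R3 − 8·R2.
Rank is 2 with 3 unknowns, leaving p free.

infinitely many solutions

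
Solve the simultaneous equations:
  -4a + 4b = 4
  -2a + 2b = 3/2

no solution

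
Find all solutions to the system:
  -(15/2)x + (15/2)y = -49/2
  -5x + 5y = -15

Row-reduce:
R1 ← R1 / (-15/2).
R2 ← R2 + 5·R1.
Row 2 reduces to 0 = 4/3, a contradiction. The system is inconsistent.

no solution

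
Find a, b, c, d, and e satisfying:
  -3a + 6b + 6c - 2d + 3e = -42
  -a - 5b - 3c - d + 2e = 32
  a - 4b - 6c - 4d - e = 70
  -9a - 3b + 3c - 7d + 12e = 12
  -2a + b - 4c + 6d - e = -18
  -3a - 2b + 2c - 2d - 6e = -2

a = 2, b = -2, c = -6, d = -6, e = 0

Row-reduce the augmented matrix:
R1 ← R1 / (-3).
R2 ← R2 + 1·R1.
R3 ← R3 − 1·R1.
R4 ← R4 + 9·R1.
R5 ← R5 + 2·R1.
R6 ← R6 + 3·R1.
R2 ← R2 / (-7).
R1 ← R1 + 2·R2.
R3 ← R3 + 2·R2.
R4 ← R4 + 21·R2.
R5 ← R5 + 3·R2.
R6 ← R6 + 8·R2.
R3 ← R3 / (-18/7).
R1 ← R1 + 4/7·R3.
R2 ← R2 − 5/7·R3.
R5 ← R5 + 41/7·R3.
R6 ← R6 − 12/7·R3.
Swap R4 and R5.
R4 ← R4 / (161/9).
R1 ← R1 − 16/9·R4.
R2 ← R2 + 11/9·R4.
R3 ← R3 − 16/9·R4.
R6 ← R6 + 8/3·R4.
Swap R5 and R6.
R5 ← R5 / (-5191/483).
R1 ← R1 + 457/483·R5.
R2 ← R2 + 199/483·R5.
R3 ← R3 − 187/483·R5.
R4 ← R4 + 25/161·R5.
R6 reduces to 0 = 0, so the extra equation is consistent.
Reading off the reduced rows gives a = 2, b = -2, c = -6, d = -6, e = 0.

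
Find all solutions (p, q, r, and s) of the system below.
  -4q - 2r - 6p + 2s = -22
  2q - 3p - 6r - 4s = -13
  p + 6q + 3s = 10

Row-reduce:
R1 ← R1 / (-6).
R2 ← R2 + 3·R1.
R3 ← R3 − 1·R1.
R2 ← R2 / (4).
R1 ← R1 − 2/3·R2.
R3 ← R3 − 16/3·R2.
R3 ← R3 / (19/3).
R1 ← R1 − 7/6·R3.
R2 ← R2 + 5/4·R3.
Rank is 3 with 4 unknowns, leaving s free.

infinitely many solutions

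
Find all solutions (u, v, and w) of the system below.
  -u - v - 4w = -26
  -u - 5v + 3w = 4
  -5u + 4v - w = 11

u = -1, v = 3, w = 6

Row-reduce the augmented matrix:
R1 ← R1 / (-1).
R2 ← R2 + 1·R1.
R3 ← R3 + 5·R1.
R2 ← R2 / (-4).
R1 ← R1 − 1·R2.
R3 ← R3 − 9·R2.
R3 ← R3 / (139/4).
R1 ← R1 − 23/4·R3.
R2 ← R2 + 7/4·R3.
Reading off the reduced rows gives u = -1, v = 3, w = 6.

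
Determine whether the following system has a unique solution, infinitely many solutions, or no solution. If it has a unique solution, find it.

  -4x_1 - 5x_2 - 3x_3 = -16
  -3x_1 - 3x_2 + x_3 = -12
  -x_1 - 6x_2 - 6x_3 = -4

Row-reduce the augmented matrix:
R1 ← R1 / (-4).
R2 ← R2 + 3·R1.
R3 ← R3 + 1·R1.
R2 ← R2 / (3/4).
R1 ← R1 − 5/4·R2.
R3 ← R3 + 19/4·R2.
R3 ← R3 / (46/3).
R1 ← R1 + 14/3·R3.
R2 ← R2 − 13/3·R3.
Reading off the reduced rows gives x_1 = 4, x_2 = 0, x_3 = 0.

x_1 = 4, x_2 = 0, x_3 = 0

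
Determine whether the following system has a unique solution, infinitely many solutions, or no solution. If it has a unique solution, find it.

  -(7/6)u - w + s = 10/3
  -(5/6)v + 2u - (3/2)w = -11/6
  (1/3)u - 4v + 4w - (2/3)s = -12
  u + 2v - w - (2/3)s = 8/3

Row-reduce:
R1 ← R1 / (-7/6).
R2 ← R2 − 2·R1.
R3 ← R3 − 1/3·R1.
R4 ← R4 − 1·R1.
R2 ← R2 / (-5/6).
R3 ← R3 + 4·R2.
R4 ← R4 − 2·R2.
R3 ← R3 / (134/7).
R1 ← R1 − 6/7·R3.
R2 ← R2 − 27/7·R3.
R4 ← R4 + 67/7·R3.
Rank is 3 with 4 unknowns, leaving s free.

infinitely many solutions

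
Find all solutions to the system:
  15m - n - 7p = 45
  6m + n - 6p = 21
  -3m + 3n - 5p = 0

Row-reduce:
R1 ← R1 / (15).
R2 ← R2 − 6·R1.
R3 ← R3 + 3·R1.
R2 ← R2 / (7/5).
R1 ← R1 + 1/15·R2.
R3 ← R3 − 14/5·R2.
Row 3 reduces to 0 = 3, a contradiction. The system is inconsistent.

no solution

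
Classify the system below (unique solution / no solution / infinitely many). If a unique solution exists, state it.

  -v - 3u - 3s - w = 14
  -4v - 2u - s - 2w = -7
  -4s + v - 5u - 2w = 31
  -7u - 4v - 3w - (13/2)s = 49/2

infinitely many solutions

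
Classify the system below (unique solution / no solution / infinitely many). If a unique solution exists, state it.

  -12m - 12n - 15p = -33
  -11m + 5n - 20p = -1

infinitely many solutions

Row-reduce:
R1 ← R1 / (-12).
R2 ← R2 + 11·R1.
R2 ← R2 / (16).
R1 ← R1 − 1·R2.
Rank is 2 with 3 unknowns, leaving p free.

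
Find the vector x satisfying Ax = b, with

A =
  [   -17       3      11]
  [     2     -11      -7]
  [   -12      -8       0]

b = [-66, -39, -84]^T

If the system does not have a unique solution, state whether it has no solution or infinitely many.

Row-reduce the augmented matrix:
R1 ← R1 / (-17).
R2 ← R2 − 2·R1.
R3 ← R3 + 12·R1.
R2 ← R2 / (-181/17).
R1 ← R1 + 3/17·R2.
R3 ← R3 + 172/17·R2.
R3 ← R3 / (-424/181).
R1 ← R1 + 100/181·R3.
R2 ← R2 − 97/181·R3.
Reading off the reduced rows gives x_1 = 3, x_2 = 6, x_3 = -3.

x_1 = 3, x_2 = 6, x_3 = -3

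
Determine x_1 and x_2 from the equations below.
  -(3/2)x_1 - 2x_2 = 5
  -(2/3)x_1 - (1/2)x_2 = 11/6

x_1 = -2, x_2 = -1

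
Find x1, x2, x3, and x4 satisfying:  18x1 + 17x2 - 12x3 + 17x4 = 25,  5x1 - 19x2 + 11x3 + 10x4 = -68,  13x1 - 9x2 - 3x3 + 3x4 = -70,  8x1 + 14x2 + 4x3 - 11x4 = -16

x1 = -4, x2 = 3, x3 = -1, x4 = 2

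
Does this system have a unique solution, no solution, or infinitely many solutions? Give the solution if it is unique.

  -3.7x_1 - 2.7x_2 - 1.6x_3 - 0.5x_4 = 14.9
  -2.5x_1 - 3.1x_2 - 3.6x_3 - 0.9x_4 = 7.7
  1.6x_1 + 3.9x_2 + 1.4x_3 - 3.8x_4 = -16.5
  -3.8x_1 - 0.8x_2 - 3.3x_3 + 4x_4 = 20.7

x_1 = -4, x_2 = -1, x_3 = 1, x_4 = 2

Row-reduce the augmented matrix:
R1 ← R1 / (-37/10).
R2 ← R2 + 5/2·R1.
R3 ← R3 − 8/5·R1.
R4 ← R4 + 19/5·R1.
R2 ← R2 / (-236/185).
R1 ← R1 − 27/37·R2.
R3 ← R3 − 1011/370·R2.
R4 ← R4 − 73/37·R2.
R3 ← R3 / (-5531/1180).
R1 ← R1 + 119/118·R3.
R2 ← R2 − 233/118·R3.
R4 ← R4 + 1638/295·R3.
R4 ← R4 / (54359/5531).
R1 ← R1 − 5181/5531·R4.
R2 ← R2 + 9726/5531·R4.
R3 ← R3 − 6160/5531·R4.
Reading off the reduced rows gives x_1 = -4, x_2 = -1, x_3 = 1, x_4 = 2.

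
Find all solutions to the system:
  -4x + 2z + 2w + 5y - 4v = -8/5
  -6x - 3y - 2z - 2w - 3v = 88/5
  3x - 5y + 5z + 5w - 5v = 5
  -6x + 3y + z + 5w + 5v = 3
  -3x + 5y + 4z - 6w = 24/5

x = -2, y = -2, z = 1, w = -4/5, v = 0

Row-reduce the augmented matrix:
R1 ← R1 / (-4).
R2 ← R2 + 6·R1.
R3 ← R3 − 3·R1.
R4 ← R4 + 6·R1.
R5 ← R5 + 3·R1.
R2 ← R2 / (-21/2).
R1 ← R1 + 5/4·R2.
R3 ← R3 + 5/4·R2.
R4 ← R4 + 9/2·R2.
R5 ← R5 − 5/4·R2.
R3 ← R3 / (149/21).
R1 ← R1 − 2/21·R3.
R2 ← R2 − 10/21·R3.
R4 ← R4 − 1/7·R3.
R5 ← R5 − 40/21·R3.
R4 ← R4 / (4).
R3 ← R3 − 1·R4.
R5 ← R5 + 10·R4.
R5 ← R5 / (18063/596).
R1 ← R1 − 225/298·R5.
R2 ← R2 − 41/149·R5.
R3 ← R3 + 4349/1192·R5.
R4 ← R4 − 2945/1192·R5.
Reading off the reduced rows gives x = -2, y = -2, z = 1, w = -4/5, v = 0.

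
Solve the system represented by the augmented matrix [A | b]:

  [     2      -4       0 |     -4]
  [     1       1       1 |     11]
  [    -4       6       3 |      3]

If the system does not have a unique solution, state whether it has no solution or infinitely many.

Row-reduce the augmented matrix:
R1 ← R1 / (2).
R2 ← R2 − 1·R1.
R3 ← R3 + 4·R1.
R2 ← R2 / (3).
R1 ← R1 + 2·R2.
R3 ← R3 + 2·R2.
R3 ← R3 / (11/3).
R1 ← R1 − 2/3·R3.
R2 ← R2 − 1/3·R3.
Reading off the reduced rows gives x_1 = 6, x_2 = 4, x_3 = 1.

x_1 = 6, x_2 = 4, x_3 = 1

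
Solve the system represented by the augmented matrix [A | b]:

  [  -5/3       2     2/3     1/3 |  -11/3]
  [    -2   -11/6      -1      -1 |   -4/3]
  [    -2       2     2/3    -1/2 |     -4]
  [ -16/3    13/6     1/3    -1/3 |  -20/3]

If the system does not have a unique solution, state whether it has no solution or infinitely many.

no solution

Row-reduce:
R1 ← R1 / (-5/3).
R2 ← R2 + 2·R1.
R3 ← R3 + 2·R1.
R4 ← R4 + 16/3·R1.
R2 ← R2 / (-127/30).
R1 ← R1 + 6/5·R2.
R3 ← R3 + 2/5·R2.
R4 ← R4 + 127/30·R2.
R3 ← R3 / (14/381).
R1 ← R1 − 14/127·R3.
R2 ← R2 − 54/127·R3.
Row 4 reduces to 0 = 2, a contradiction. The system is inconsistent.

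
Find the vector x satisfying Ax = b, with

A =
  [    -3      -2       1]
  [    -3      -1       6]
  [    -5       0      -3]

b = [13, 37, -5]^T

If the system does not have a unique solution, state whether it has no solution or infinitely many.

x_1 = -2, x_2 = -1, x_3 = 5

Row-reduce the augmented matrix:
R1 ← R1 / (-3).
R2 ← R2 + 3·R1.
R3 ← R3 + 5·R1.
R1 ← R1 − 2/3·R2.
R3 ← R3 − 10/3·R2.
R3 ← R3 / (-64/3).
R1 ← R1 + 11/3·R3.
R2 ← R2 − 5·R3.
Reading off the reduced rows gives x_1 = -2, x_2 = -1, x_3 = 5.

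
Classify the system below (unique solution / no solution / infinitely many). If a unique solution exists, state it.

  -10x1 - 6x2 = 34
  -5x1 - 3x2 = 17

infinitely many solutions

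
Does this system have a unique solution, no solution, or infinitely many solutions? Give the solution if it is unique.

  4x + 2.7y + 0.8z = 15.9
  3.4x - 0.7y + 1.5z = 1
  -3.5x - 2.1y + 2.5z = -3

x = 0, y = 5, z = 3

Row-reduce the augmented matrix:
R1 ← R1 / (4).
R2 ← R2 − 17/5·R1.
R3 ← R3 + 7/2·R1.
R2 ← R2 / (-599/200).
R1 ← R1 − 27/40·R2.
R3 ← R3 − 21/80·R2.
R3 ← R3 / (39197/11980).
R1 ← R1 − 461/1198·R3.
R2 ← R2 + 164/599·R3.
Reading off the reduced rows gives x = 0, y = 5, z = 3.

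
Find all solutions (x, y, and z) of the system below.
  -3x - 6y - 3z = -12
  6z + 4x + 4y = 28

infinitely many solutions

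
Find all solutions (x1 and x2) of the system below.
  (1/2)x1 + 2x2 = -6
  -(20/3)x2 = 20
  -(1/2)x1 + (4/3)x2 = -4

x1 = 0, x2 = -3

Row-reduce the augmented matrix:
R1 ← R1 / (1/2).
R3 ← R3 + 1/2·R1.
R2 ← R2 / (-20/3).
R1 ← R1 − 4·R2.
R3 ← R3 − 10/3·R2.
R3 reduces to 0 = 0, so the extra equation is consistent.
Reading off the reduced rows gives x1 = 0, x2 = -3.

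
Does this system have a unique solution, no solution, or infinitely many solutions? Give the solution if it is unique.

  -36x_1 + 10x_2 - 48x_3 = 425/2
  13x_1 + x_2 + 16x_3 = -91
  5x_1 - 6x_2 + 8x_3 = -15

Row-reduce:
R1 ← R1 / (-36).
R2 ← R2 − 13·R1.
R3 ← R3 − 5·R1.
R2 ← R2 / (83/18).
R1 ← R1 + 5/18·R2.
R3 ← R3 + 83/18·R2.
Row 3 reduces to 0 = 1/4, a contradiction. The system is inconsistent.

no solution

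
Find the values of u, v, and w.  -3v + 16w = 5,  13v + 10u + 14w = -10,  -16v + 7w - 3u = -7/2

Row-reduce the augmented matrix:
Swap R1 and R2.
R1 ← R1 / (10).
R3 ← R3 + 3·R1.
R2 ← R2 / (-3).
R1 ← R1 − 13/10·R2.
R3 ← R3 + 121/10·R2.
R3 ← R3 / (-160/3).
R1 ← R1 − 25/3·R3.
R2 ← R2 + 16/3·R3.
Reading off the reduced rows gives u = -3, v = 1, w = 1/2.

u = -3, v = 1, w = 1/2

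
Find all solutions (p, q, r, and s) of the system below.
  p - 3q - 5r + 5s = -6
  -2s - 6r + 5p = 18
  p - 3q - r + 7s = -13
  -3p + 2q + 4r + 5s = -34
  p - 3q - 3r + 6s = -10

Row-reduce:
R2 ← R2 − 5·R1.
R3 ← R3 − 1·R1.
R4 ← R4 + 3·R1.
R5 ← R5 − 1·R1.
R2 ← R2 / (15).
R1 ← R1 + 3·R2.
R4 ← R4 + 7·R2.
R3 ← R3 / (4).
R1 ← R1 + 6/5·R3.
R2 ← R2 − 19/15·R3.
R4 ← R4 + 32/15·R3.
R5 ← R5 − 2·R3.
R4 ← R4 / (127/15).
R1 ← R1 − 1/5·R4.
R2 ← R2 + 73/30·R4.
R3 ← R3 − 1/2·R4.
Row 5 reduces to 0 = -1/2, a contradiction. The system is inconsistent.

no solution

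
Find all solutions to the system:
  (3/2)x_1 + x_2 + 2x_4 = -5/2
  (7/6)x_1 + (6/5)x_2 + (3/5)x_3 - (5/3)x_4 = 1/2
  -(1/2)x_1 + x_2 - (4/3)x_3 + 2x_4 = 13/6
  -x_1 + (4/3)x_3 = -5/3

x_1 = -1, x_2 = 1, x_3 = -2, x_4 = -1

Row-reduce the augmented matrix:
R1 ← R1 / (3/2).
R2 ← R2 − 7/6·R1.
R3 ← R3 + 1/2·R1.
R4 ← R4 + 1·R1.
R2 ← R2 / (19/45).
R1 ← R1 − 2/3·R2.
R3 ← R3 − 4/3·R2.
R4 ← R4 − 2/3·R2.
R3 ← R3 / (-184/57).
R1 ← R1 + 18/19·R3.
R2 ← R2 − 27/19·R3.
R4 ← R4 − 22/57·R3.
R4 ← R4 / (183/23).
R1 ← R1 − 61/23·R4.
R2 ← R2 + 91/46·R4.
R3 ← R3 + 183/46·R4.
Reading off the reduced rows gives x_1 = -1, x_2 = 1, x_3 = -2, x_4 = -1.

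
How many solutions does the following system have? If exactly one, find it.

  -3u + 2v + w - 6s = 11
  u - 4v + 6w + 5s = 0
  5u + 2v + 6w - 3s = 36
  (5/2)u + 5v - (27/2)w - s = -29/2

Row-reduce:
R1 ← R1 / (-3).
R2 ← R2 − 1·R1.
R3 ← R3 − 5·R1.
R4 ← R4 − 5/2·R1.
R2 ← R2 / (-10/3).
R1 ← R1 + 2/3·R2.
R3 ← R3 − 16/3·R2.
R4 ← R4 − 20/3·R2.
R3 ← R3 / (89/5).
R1 ← R1 + 8/5·R3.
R2 ← R2 + 19/10·R3.
Row 4 reduces to 0 = 2, a contradiction. The system is inconsistent.

no solution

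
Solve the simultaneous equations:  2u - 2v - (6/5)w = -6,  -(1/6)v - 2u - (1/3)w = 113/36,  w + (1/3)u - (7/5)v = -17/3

u = -3/2, v = 5/2, w = -5/3

Row-reduce the augmented matrix:
R1 ← R1 / (2).
R2 ← R2 + 2·R1.
R3 ← R3 − 1/3·R1.
R2 ← R2 / (-13/6).
R1 ← R1 + 1·R2.
R3 ← R3 + 16/15·R2.
R3 ← R3 / (1906/975).
R1 ← R1 − 7/65·R3.
R2 ← R2 − 46/65·R3.
Reading off the reduced rows gives u = -3/2, v = 5/2, w = -5/3.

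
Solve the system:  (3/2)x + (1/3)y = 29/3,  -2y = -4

x = 6, y = 2

Row-reduce the augmented matrix:
R1 ← R1 / (3/2).
R2 ← R2 / (-2).
R1 ← R1 − 2/9·R2.
Reading off the reduced rows gives x = 6, y = 2.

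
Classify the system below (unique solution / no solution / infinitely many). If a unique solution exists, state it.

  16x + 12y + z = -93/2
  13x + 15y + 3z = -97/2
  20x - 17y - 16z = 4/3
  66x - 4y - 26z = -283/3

x = -1, y = -8/3, z = 3/2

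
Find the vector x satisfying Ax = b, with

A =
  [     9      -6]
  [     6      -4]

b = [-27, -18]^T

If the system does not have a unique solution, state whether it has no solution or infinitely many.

Row-reduce:
R1 ← R1 / (9).
R2 ← R2 − 6·R1.
Rank is 1 with 2 unknowns, leaving x_2 free.

infinitely many solutions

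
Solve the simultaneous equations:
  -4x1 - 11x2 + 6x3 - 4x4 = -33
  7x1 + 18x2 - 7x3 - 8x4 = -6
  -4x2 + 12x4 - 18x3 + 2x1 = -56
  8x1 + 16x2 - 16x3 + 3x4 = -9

x1 = -3, x2 = 5, x3 = 5, x4 = 5

Row-reduce the augmented matrix:
R1 ← R1 / (-4).
R2 ← R2 − 7·R1.
R3 ← R3 − 2·R1.
R4 ← R4 − 8·R1.
R2 ← R2 / (-5/4).
R1 ← R1 − 11/4·R2.
R3 ← R3 + 19/2·R2.
R4 ← R4 + 6·R2.
R3 ← R3 / (-208/5).
R1 ← R1 − 31/5·R3.
R2 ← R2 + 14/5·R3.
R4 ← R4 + 104/5·R3.
R4 ← R4 / (5).
R1 ← R1 + 703/52·R4.
R2 ← R2 − 95/26·R4.
R3 ← R3 + 155/52·R4.
Reading off the reduced rows gives x1 = -3, x2 = 5, x3 = 5, x4 = 5.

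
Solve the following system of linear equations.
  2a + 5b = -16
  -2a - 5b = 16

Row-reduce:
R1 ← R1 / (2).
R2 ← R2 + 2·R1.
Rank is 1 with 2 unknowns, leaving b free.

infinitely many solutions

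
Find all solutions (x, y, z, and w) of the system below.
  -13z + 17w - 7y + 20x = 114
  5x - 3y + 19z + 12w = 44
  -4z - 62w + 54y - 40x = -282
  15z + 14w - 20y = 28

Row-reduce:
R1 ← R1 / (20).
R2 ← R2 − 5·R1.
R3 ← R3 + 40·R1.
R2 ← R2 / (-5/4).
R1 ← R1 + 7/20·R2.
R3 ← R3 − 40·R2.
R4 ← R4 + 20·R2.
R3 ← R3 / (682).
R1 ← R1 + 172/25·R3.
R2 ← R2 + 89/5·R3.
R4 ← R4 + 341·R3.
Row 4 reduces to 0 = 1, a contradiction. The system is inconsistent.

no solution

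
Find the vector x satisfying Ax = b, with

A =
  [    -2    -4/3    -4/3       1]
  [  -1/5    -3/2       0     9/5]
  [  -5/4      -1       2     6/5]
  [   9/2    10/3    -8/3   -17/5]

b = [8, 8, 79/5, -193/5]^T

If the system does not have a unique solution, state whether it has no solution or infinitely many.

no solution

Row-reduce:
R1 ← R1 / (-2).
R2 ← R2 + 1/5·R1.
R3 ← R3 + 5/4·R1.
R4 ← R4 − 9/2·R1.
R2 ← R2 / (-41/30).
R1 ← R1 − 2/3·R2.
R3 ← R3 + 1/6·R2.
R4 ← R4 − 1/3·R2.
R3 ← R3 / (231/82).
R1 ← R1 − 30/41·R3.
R2 ← R2 + 4/41·R3.
R4 ← R4 + 231/41·R3.
Row 4 reduces to 0 = 1, a contradiction. The system is inconsistent.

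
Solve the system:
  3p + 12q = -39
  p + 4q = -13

Row-reduce:
R1 ← R1 / (3).
R2 ← R2 − 1·R1.
Rank is 1 with 2 unknowns, leaving q free.

infinitely many solutions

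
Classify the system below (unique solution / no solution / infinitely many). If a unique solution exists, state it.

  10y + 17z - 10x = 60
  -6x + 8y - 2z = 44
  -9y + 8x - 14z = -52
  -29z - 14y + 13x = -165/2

no solution

Row-reduce:
R1 ← R1 / (-10).
R2 ← R2 + 6·R1.
R3 ← R3 − 8·R1.
R4 ← R4 − 13·R1.
R2 ← R2 / (2).
R1 ← R1 + 1·R2.
R3 ← R3 + 1·R2.
R4 ← R4 + 1·R2.
R3 ← R3 / (-13/2).
R1 ← R1 + 39/5·R3.
R2 ← R2 + 61/10·R3.
R4 ← R4 + 13·R3.
Row 4 reduces to 0 = -1/2, a contradiction. The system is inconsistent.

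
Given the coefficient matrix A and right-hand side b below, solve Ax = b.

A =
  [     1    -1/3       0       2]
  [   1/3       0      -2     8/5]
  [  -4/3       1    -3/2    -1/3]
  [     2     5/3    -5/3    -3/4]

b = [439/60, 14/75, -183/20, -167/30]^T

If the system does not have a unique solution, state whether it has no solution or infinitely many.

x_1 = 2, x_2 = -11/4, x_3 = 2, x_4 = 11/5

Row-reduce the augmented matrix:
R2 ← R2 − 1/3·R1.
R3 ← R3 + 4/3·R1.
R4 ← R4 − 2·R1.
R2 ← R2 / (1/9).
R1 ← R1 + 1/3·R2.
R3 ← R3 − 5/9·R2.
R4 ← R4 − 7/3·R2.
R3 ← R3 / (17/2).
R1 ← R1 + 6·R3.
R2 ← R2 + 18·R3.
R4 ← R4 − 121/3·R3.
R4 ← R4 / (-40631/3060).
R1 ← R1 − 268/85·R4.
R2 ← R2 − 294/85·R4.
R3 ← R3 + 14/51·R4.
Reading off the reduced rows gives x_1 = 2, x_2 = -11/4, x_3 = 2, x_4 = 11/5.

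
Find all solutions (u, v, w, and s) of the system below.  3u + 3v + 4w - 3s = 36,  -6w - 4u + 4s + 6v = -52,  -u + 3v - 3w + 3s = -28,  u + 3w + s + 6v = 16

Row-reduce the augmented matrix:
R1 ← R1 / (3).
R2 ← R2 + 4·R1.
R3 ← R3 + 1·R1.
R4 ← R4 − 1·R1.
R2 ← R2 / (10).
R1 ← R1 − 1·R2.
R3 ← R3 − 4·R2.
R4 ← R4 − 5·R2.
R3 ← R3 / (-7/5).
R1 ← R1 − 7/5·R3.
R2 ← R2 + 1/15·R3.
R4 ← R4 − 2·R3.
R4 ← R4 / (34/7).
R1 ← R1 − 1·R4.
R2 ← R2 + 2/21·R4.
R3 ← R3 + 10/7·R4.
Reading off the reduced rows gives u = 1, v = 0, w = 6, s = -3.

u = 1, v = 0, w = 6, s = -3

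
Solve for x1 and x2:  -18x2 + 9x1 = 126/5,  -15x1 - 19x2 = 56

Row-reduce the augmented matrix:
R1 ← R1 / (9).
R2 ← R2 + 15·R1.
R2 ← R2 / (-49).
R1 ← R1 + 2·R2.
Reading off the reduced rows gives x1 = -6/5, x2 = -2.

x1 = -6/5, x2 = -2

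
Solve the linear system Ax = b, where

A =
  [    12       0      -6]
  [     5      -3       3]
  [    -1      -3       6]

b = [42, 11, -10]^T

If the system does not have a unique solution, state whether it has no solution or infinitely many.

Row-reduce:
R1 ← R1 / (12).
R2 ← R2 − 5·R1.
R3 ← R3 + 1·R1.
R2 ← R2 / (-3).
R3 ← R3 + 3·R2.
Rank is 2 with 3 unknowns, leaving x_3 free.

infinitely many solutions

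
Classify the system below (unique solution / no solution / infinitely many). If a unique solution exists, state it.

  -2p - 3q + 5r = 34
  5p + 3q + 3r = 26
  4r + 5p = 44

Row-reduce the augmented matrix:
R1 ← R1 / (-2).
R2 ← R2 − 5·R1.
R3 ← R3 − 5·R1.
R2 ← R2 / (-9/2).
R1 ← R1 − 3/2·R2.
R3 ← R3 + 15/2·R2.
R3 ← R3 / (-28/3).
R1 ← R1 − 8/3·R3.
R2 ← R2 + 31/9·R3.
Reading off the reduced rows gives p = 4, q = -4, r = 6.

p = 4, q = -4, r = 6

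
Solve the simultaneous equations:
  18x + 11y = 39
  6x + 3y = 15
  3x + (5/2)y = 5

no solution

Row-reduce:
R1 ← R1 / (18).
R2 ← R2 − 6·R1.
R3 ← R3 − 3·R1.
R2 ← R2 / (-2/3).
R1 ← R1 − 11/18·R2.
R3 ← R3 − 2/3·R2.
Row 3 reduces to 0 = 1/2, a contradiction. The system is inconsistent.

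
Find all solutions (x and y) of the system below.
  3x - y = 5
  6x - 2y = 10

Row-reduce:
R1 ← R1 / (3).
R2 ← R2 − 6·R1.
Rank is 1 with 2 unknowns, leaving y free.

infinitely many solutions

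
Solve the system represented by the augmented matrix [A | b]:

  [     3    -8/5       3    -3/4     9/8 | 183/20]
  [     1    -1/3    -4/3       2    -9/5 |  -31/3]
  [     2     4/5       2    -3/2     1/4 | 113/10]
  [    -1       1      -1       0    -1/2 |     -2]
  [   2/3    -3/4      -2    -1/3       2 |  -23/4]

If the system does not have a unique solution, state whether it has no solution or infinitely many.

no solution

Row-reduce:
R1 ← R1 / (3).
R2 ← R2 − 1·R1.
R3 ← R3 − 2·R1.
R4 ← R4 + 1·R1.
R5 ← R5 − 2/3·R1.
R2 ← R2 / (1/5).
R1 ← R1 + 8/15·R2.
R3 ← R3 − 28/15·R2.
R4 ← R4 − 7/15·R2.
R5 ← R5 + 71/180·R2.
R3 ← R3 / (196/9).
R1 ← R1 + 47/9·R3.
R2 ← R2 + 35/3·R3.
R4 ← R4 − 49/9·R3.
R5 ← R5 + 785/108·R3.
Swap R4 and R5.
R4 ← R4 / (-7225/2352).
R1 ← R1 − 93/196·R4.
R2 ← R2 + 15/28·R4.
R3 ← R3 + 99/98·R4.
Row 5 reduces to 0 = -1/4, a contradiction. The system is inconsistent.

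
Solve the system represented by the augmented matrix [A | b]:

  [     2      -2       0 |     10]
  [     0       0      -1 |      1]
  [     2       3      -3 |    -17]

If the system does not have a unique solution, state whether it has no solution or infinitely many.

x_1 = -1, x_2 = -6, x_3 = -1

Row-reduce the augmented matrix:
R1 ← R1 / (2).
R3 ← R3 − 2·R1.
Swap R2 and R3.
R2 ← R2 / (5).
R1 ← R1 + 1·R2.
R3 ← R3 / (-1).
R1 ← R1 + 3/5·R3.
R2 ← R2 + 3/5·R3.
Reading off the reduced rows gives x_1 = -1, x_2 = -6, x_3 = -1.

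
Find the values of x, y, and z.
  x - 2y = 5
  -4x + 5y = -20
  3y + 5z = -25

x = 5, y = 0, z = -5

Row-reduce the augmented matrix:
R2 ← R2 + 4·R1.
R2 ← R2 / (-3).
R1 ← R1 + 2·R2.
R3 ← R3 − 3·R2.
R3 ← R3 / (5).
Reading off the reduced rows gives x = 5, y = 0, z = -5.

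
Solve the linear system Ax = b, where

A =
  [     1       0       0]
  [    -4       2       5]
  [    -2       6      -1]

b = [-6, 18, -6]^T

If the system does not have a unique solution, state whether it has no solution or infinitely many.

Row-reduce the augmented matrix:
R2 ← R2 + 4·R1.
R3 ← R3 + 2·R1.
R2 ← R2 / (2).
R3 ← R3 − 6·R2.
R3 ← R3 / (-16).
R2 ← R2 − 5/2·R3.
Reading off the reduced rows gives x_1 = -6, x_2 = -3, x_3 = 0.

x_1 = -6, x_2 = -3, x_3 = 0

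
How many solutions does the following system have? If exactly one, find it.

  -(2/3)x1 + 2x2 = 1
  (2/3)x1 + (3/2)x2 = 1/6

Row-reduce the augmented matrix:
R1 ← R1 / (-2/3).
R2 ← R2 − 2/3·R1.
R2 ← R2 / (7/2).
R1 ← R1 + 3·R2.
Reading off the reduced rows gives x1 = -1/2, x2 = 1/3.

x1 = -1/2, x2 = 1/3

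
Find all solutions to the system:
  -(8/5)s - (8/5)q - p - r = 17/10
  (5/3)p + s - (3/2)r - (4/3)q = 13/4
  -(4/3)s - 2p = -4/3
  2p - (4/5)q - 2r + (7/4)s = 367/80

Row-reduce the augmented matrix:
R1 ← R1 / (-1).
R2 ← R2 − 5/3·R1.
R3 ← R3 + 2·R1.
R4 ← R4 − 2·R1.
R2 ← R2 / (-4).
R1 ← R1 − 8/5·R2.
R3 ← R3 − 16/5·R2.
R4 ← R4 + 4·R2.
R3 ← R3 / (-8/15).
R1 ← R1 + 4/15·R3.
R2 ← R2 − 19/24·R3.
R4 ← R4 + 5/6·R3.
R4 ← R4 / (-37/60).
R1 ← R1 − 2/3·R4.
R2 ← R2 − 29/24·R4.
R3 ← R3 + 1·R4.
Reading off the reduced rows gives p = 5/2, q = 2, r = -3, s = -11/4.

p = 5/2, q = 2, r = -3, s = -11/4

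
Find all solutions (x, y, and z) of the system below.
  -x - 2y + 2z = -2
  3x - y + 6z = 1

Row-reduce:
R1 ← R1 / (-1).
R2 ← R2 − 3·R1.
R2 ← R2 / (-7).
R1 ← R1 − 2·R2.
Rank is 2 with 3 unknowns, leaving z free.

infinitely many solutions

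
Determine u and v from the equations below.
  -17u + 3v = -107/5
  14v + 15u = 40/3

u = 6/5, v = -1/3

Row-reduce the augmented matrix:
R1 ← R1 / (-17).
R2 ← R2 − 15·R1.
R2 ← R2 / (283/17).
R1 ← R1 + 3/17·R2.
Reading off the reduced rows gives u = 6/5, v = -1/3.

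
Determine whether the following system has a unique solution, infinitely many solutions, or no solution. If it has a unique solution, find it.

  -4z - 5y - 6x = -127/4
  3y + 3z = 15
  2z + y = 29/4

x = 3/2, y = 11/4, z = 9/4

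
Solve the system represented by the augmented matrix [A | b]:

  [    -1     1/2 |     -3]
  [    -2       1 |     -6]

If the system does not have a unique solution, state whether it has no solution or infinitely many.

infinitely many solutions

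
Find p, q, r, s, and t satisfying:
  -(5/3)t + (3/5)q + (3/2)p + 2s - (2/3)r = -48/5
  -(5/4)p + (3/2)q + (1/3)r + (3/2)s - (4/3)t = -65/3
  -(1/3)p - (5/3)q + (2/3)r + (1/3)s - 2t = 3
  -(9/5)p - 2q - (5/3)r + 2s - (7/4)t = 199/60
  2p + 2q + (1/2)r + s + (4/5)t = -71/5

p = 2, q = -6, r = -4, s = -5, t = 1

Row-reduce the augmented matrix:
R1 ← R1 / (3/2).
R2 ← R2 + 5/4·R1.
R3 ← R3 + 1/3·R1.
R4 ← R4 + 9/5·R1.
R5 ← R5 − 2·R1.
R2 ← R2 / (2).
R1 ← R1 − 2/5·R2.
R3 ← R3 + 23/15·R2.
R4 ← R4 + 32/25·R2.
R5 ← R5 − 6/5·R2.
R3 ← R3 / (47/135).
R1 ← R1 + 2/5·R3.
R2 ← R2 + 1/9·R3.
R4 ← R4 + 587/225·R3.
R5 ← R5 − 137/90·R3.
R4 ← R4 / (28621/940).
R1 ← R1 − 206/47·R4.
R2 ← R2 − 245/94·R4.
R3 ← R3 − 1731/188·R4.
R5 ← R5 + 6611/376·R4.
R5 ← R5 / (5786881/3434520).
R1 ← R1 + 2550/28621·R5.
R2 ← R2 − 93715/171726·R5.
R3 ← R3 + 119239/114484·R5.
R4 ← R4 + 109682/85863·R5.
Reading off the reduced rows gives p = 2, q = -6, r = -4, s = -5, t = 1.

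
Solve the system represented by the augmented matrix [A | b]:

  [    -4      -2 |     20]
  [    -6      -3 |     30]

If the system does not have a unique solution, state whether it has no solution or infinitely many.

Row-reduce:
R1 ← R1 / (-4).
R2 ← R2 + 6·R1.
Rank is 1 with 2 unknowns, leaving x_2 free.

infinitely many solutions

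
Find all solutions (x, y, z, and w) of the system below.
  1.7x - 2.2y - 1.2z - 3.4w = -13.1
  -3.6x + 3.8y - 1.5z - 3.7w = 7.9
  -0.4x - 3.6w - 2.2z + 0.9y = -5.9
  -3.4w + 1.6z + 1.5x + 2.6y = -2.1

x = -3, y = 1, z = 2, w = 1

Row-reduce the augmented matrix:
R1 ← R1 / (17/10).
R2 ← R2 + 18/5·R1.
R3 ← R3 + 2/5·R1.
R4 ← R4 − 3/2·R1.
R2 ← R2 / (-73/85).
R1 ← R1 + 22/17·R2.
R3 ← R3 − 13/34·R2.
R4 ← R4 − 386/85·R2.
R3 ← R3 / (-6251/1460).
R1 ← R1 − 393/73·R3.
R2 ← R2 − 687/146·R3.
R4 ← R4 + 6829/365·R3.
R4 ← R4 / (-28956/1645).
R1 ← R1 − 918/329·R4.
R2 ← R2 − 830/329·R4.
R3 ← R3 − 711/329·R4.
Reading off the reduced rows gives x = -3, y = 1, z = 2, w = 1.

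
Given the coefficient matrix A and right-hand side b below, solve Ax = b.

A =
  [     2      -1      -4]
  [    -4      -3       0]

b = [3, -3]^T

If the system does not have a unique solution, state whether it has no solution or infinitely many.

infinitely many solutions

Row-reduce:
R1 ← R1 / (2).
R2 ← R2 + 4·R1.
R2 ← R2 / (-5).
R1 ← R1 + 1/2·R2.
Rank is 2 with 3 unknowns, leaving x_3 free.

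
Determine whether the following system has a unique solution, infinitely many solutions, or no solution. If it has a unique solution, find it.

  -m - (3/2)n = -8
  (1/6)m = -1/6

m = -1, n = 6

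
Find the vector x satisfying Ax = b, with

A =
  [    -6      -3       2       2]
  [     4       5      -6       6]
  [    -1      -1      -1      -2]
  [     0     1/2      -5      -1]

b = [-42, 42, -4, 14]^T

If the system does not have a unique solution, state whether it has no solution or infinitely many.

no solution

Row-reduce:
R1 ← R1 / (-6).
R2 ← R2 − 4·R1.
R3 ← R3 + 1·R1.
R2 ← R2 / (3).
R1 ← R1 − 1/2·R2.
R3 ← R3 + 1/2·R2.
R4 ← R4 − 1/2·R2.
R3 ← R3 / (-19/9).
R1 ← R1 − 4/9·R3.
R2 ← R2 + 14/9·R3.
R4 ← R4 + 38/9·R3.
Row 4 reduces to 0 = 1, a contradiction. The system is inconsistent.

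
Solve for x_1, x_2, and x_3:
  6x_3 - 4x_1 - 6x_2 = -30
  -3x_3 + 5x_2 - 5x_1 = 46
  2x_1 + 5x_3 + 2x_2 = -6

x_1 = -3, x_2 = 5, x_3 = -2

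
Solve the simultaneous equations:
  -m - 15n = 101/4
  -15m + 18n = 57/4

m = -11/4, n = -3/2

Row-reduce the augmented matrix:
R1 ← R1 / (-1).
R2 ← R2 + 15·R1.
R2 ← R2 / (243).
R1 ← R1 − 15·R2.
Reading off the reduced rows gives m = -11/4, n = -3/2.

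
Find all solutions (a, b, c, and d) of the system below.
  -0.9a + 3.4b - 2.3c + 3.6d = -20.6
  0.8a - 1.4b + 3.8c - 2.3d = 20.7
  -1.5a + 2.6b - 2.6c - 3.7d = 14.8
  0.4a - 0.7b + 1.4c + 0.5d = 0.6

a = -1, b = 1, c = 3, d = -5

Row-reduce the augmented matrix:
R1 ← R1 / (-9/10).
R2 ← R2 − 4/5·R1.
R3 ← R3 + 3/2·R1.
R4 ← R4 − 2/5·R1.
R2 ← R2 / (73/45).
R1 ← R1 + 34/9·R2.
R3 ← R3 + 46/15·R2.
R4 ← R4 − 73/90·R2.
R3 ← R3 / (3323/730).
R1 ← R1 − 485/73·R3.
R2 ← R2 − 79/73·R3.
R4 ← R4 + 1/2·R3.
R4 ← R4 / (51269/66460).
R1 ← R1 − 32466/3323·R4.
R2 ← R2 − 16325/6646·R4.
R3 ← R3 + 5839/3323·R4.
Reading off the reduced rows gives a = -1, b = 1, c = 3, d = -5.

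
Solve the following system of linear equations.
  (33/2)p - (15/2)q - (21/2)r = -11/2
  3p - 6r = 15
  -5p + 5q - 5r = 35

no solution

Row-reduce:
R1 ← R1 / (33/2).
R2 ← R2 − 3·R1.
R3 ← R3 + 5·R1.
R2 ← R2 / (15/11).
R1 ← R1 + 5/11·R2.
R3 ← R3 − 30/11·R2.
Row 3 reduces to 0 = 4/3, a contradiction. The system is inconsistent.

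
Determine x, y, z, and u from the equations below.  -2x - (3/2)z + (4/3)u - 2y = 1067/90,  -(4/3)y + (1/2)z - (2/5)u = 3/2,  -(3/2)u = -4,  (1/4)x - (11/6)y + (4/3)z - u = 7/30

x = -2, y = -2, z = -1/5, u = 8/3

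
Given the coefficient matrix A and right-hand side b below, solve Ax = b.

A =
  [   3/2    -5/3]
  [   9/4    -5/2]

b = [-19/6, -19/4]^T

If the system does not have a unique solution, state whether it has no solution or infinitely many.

Row-reduce:
R1 ← R1 / (3/2).
R2 ← R2 − 9/4·R1.
Rank is 1 with 2 unknowns, leaving x_2 free.

infinitely many solutions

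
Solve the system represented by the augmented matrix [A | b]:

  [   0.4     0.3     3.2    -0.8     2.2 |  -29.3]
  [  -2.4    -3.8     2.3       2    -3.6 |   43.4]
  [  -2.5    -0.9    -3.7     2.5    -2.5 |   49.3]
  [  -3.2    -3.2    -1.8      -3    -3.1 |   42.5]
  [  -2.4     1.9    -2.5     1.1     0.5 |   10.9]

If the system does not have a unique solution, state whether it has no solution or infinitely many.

x_1 = -4, x_2 = -5, x_3 = -4, x_4 = 3, x_5 = -5

Row-reduce the augmented matrix:
R1 ← R1 / (2/5).
R2 ← R2 + 12/5·R1.
R3 ← R3 + 5/2·R1.
R4 ← R4 + 16/5·R1.
R5 ← R5 + 12/5·R1.
R2 ← R2 / (-2).
R1 ← R1 − 3/4·R2.
R3 ← R3 − 39/40·R2.
R4 ← R4 + 4/5·R2.
R5 ← R5 − 37/10·R2.
R3 ← R3 / (857/32).
R1 ← R1 − 257/16·R3.
R2 ← R2 + 43/4·R3.
R4 ← R4 − 76/5·R3.
R5 ← R5 − 2259/40·R3.
R4 ← R4 / (-652003/107125).
R1 ← R1 + 15681/21425·R4.
R2 ← R2 + 3244/21425·R4.
R3 ← R3 + 3092/21425·R4.
R5 ← R5 + 156333/214250·R4.
R5 ← R5 / (-30337403/13040060).
R1 ← R1 + 846223/1304006·R5.
R2 ← R2 − 1013236/652003·R5.
R3 ← R3 − 362798/652003·R5.
R4 ← R4 + 346817/1304006·R5.
Reading off the reduced rows gives x_1 = -4, x_2 = -5, x_3 = -4, x_4 = 3, x_5 = -5.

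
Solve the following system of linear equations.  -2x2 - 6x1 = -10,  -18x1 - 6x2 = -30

infinitely many solutions

Row-reduce:
R1 ← R1 / (-6).
R2 ← R2 + 18·R1.
Rank is 1 with 2 unknowns, leaving x2 free.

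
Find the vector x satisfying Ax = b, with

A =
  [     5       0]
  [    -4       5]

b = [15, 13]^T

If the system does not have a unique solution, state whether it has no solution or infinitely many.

x_1 = 3, x_2 = 5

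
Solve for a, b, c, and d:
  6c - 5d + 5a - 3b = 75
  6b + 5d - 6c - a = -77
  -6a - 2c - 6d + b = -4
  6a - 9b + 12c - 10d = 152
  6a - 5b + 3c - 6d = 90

a = 4, b = -6, c = 2, d = -5

Row-reduce the augmented matrix:
R1 ← R1 / (5).
R2 ← R2 + 1·R1.
R3 ← R3 + 6·R1.
R4 ← R4 − 6·R1.
R5 ← R5 − 6·R1.
R2 ← R2 / (27/5).
R1 ← R1 + 3/5·R2.
R3 ← R3 + 13/5·R2.
R4 ← R4 + 27/5·R2.
R5 ← R5 + 7/5·R2.
R3 ← R3 / (26/9).
R1 ← R1 − 2/3·R3.
R2 ← R2 + 8/9·R3.
R5 ← R5 + 49/9·R3.
Swap R4 and R5.
R4 ← R4 / (-700/39).
R1 ← R1 − 23/13·R4.
R2 ← R2 + 92/39·R4.
R3 ← R3 + 136/39·R4.
R5 reduces to 0 = 0, so the extra equation is consistent.
Reading off the reduced rows gives a = 4, b = -6, c = 2, d = -5.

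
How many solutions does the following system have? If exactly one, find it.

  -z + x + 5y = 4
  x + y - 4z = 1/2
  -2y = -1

Row-reduce the augmented matrix:
R2 ← R2 − 1·R1.
R2 ← R2 / (-4).
R1 ← R1 − 5·R2.
R3 ← R3 + 2·R2.
R3 ← R3 / (3/2).
R1 ← R1 + 19/4·R3.
R2 ← R2 − 3/4·R3.
Reading off the reduced rows gives x = 2, y = 1/2, z = 1/2.

x = 2, y = 1/2, z = 1/2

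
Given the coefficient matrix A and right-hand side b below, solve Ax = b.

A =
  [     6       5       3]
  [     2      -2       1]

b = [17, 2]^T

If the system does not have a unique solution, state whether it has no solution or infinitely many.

Row-reduce:
R1 ← R1 / (6).
R2 ← R2 − 2·R1.
R2 ← R2 / (-11/3).
R1 ← R1 − 5/6·R2.
Rank is 2 with 3 unknowns, leaving x_3 free.

infinitely many solutions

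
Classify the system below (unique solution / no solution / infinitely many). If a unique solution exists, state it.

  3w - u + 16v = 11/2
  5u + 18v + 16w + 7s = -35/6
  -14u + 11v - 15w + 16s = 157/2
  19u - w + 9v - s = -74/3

u = -3/2, v = 1/2, w = -4/3, s = 2

Row-reduce the augmented matrix:
R1 ← R1 / (-1).
R2 ← R2 − 5·R1.
R3 ← R3 + 14·R1.
R4 ← R4 − 19·R1.
R2 ← R2 / (98).
R1 ← R1 + 16·R2.
R3 ← R3 + 213·R2.
R4 ← R4 − 313·R2.
R3 ← R3 / (1017/98).
R1 ← R1 − 101/49·R3.
R2 ← R2 − 31/98·R3.
R4 ← R4 + 4215/98·R3.
R4 ← R4 / (35938/339).
R1 ← R1 + 5143/1017·R4.
R2 ← R2 + 895/1017·R4.
R3 ← R3 − 3059/1017·R4.
Reading off the reduced rows gives u = -3/2, v = 1/2, w = -4/3, s = 2.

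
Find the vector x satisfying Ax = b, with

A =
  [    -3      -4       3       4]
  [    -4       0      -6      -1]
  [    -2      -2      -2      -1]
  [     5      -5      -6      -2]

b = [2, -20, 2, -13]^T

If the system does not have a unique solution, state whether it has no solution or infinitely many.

x_1 = -1, x_2 = -2, x_3 = 5, x_4 = -6

Row-reduce the augmented matrix:
R1 ← R1 / (-3).
R2 ← R2 + 4·R1.
R3 ← R3 + 2·R1.
R4 ← R4 − 5·R1.
R2 ← R2 / (16/3).
R1 ← R1 − 4/3·R2.
R3 ← R3 − 2/3·R2.
R4 ← R4 + 35/3·R2.
R3 ← R3 / (-11/4).
R1 ← R1 − 3/2·R3.
R2 ← R2 + 15/8·R3.
R4 ← R4 + 183/8·R3.
R4 ← R4 / (162/11).
R1 ← R1 + 29/22·R4.
R2 ← R2 − 17/22·R4.
R3 ← R3 − 23/22·R4.
Reading off the reduced rows gives x_1 = -1, x_2 = -2, x_3 = 5, x_4 = -6.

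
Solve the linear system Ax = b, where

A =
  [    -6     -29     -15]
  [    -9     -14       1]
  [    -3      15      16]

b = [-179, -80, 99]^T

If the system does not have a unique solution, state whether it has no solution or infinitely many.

infinitely many solutions

Row-reduce:
R1 ← R1 / (-6).
R2 ← R2 + 9·R1.
R3 ← R3 + 3·R1.
R2 ← R2 / (59/2).
R1 ← R1 − 29/6·R2.
R3 ← R3 − 59/2·R2.
Rank is 2 with 3 unknowns, leaving x_3 free.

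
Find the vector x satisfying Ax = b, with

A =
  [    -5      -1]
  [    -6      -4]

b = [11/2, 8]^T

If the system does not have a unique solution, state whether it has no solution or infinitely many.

x_1 = -1, x_2 = -1/2

From equation 1: x_2 = -11/2 − 5·x_1.
Substitute into equation 2 and solve: x_1 = -1.
Then x_2 = -1/2.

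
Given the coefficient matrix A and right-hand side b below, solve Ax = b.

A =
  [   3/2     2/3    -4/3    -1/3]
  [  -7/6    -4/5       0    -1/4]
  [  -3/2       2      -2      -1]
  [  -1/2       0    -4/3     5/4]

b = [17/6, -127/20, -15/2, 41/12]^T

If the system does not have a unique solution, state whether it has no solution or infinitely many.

Row-reduce the augmented matrix:
R1 ← R1 / (3/2).
R2 ← R2 + 7/6·R1.
R3 ← R3 + 3/2·R1.
R4 ← R4 + 1/2·R1.
R2 ← R2 / (-38/135).
R1 ← R1 − 4/9·R2.
R3 ← R3 − 8/3·R2.
R4 ← R4 − 2/9·R2.
R3 ← R3 / (-250/19).
R1 ← R1 + 48/19·R3.
R2 ← R2 − 70/19·R3.
R4 ← R4 + 148/57·R3.
R4 ← R4 / (244/125).
R1 ← R1 − 39/250·R4.
R2 ← R2 − 17/200·R4.
R3 ← R3 − 117/250·R4.
Reading off the reduced rows gives x_1 = 3, x_2 = 2, x_3 = 1, x_4 = 5.

x_1 = 3, x_2 = 2, x_3 = 1, x_4 = 5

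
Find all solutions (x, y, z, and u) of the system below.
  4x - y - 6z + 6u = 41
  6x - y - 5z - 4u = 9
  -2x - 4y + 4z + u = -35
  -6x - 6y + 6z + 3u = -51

Row-reduce the augmented matrix:
R1 ← R1 / (4).
R2 ← R2 − 6·R1.
R3 ← R3 + 2·R1.
R4 ← R4 + 6·R1.
R2 ← R2 / (1/2).
R1 ← R1 + 1/4·R2.
R3 ← R3 + 9/2·R2.
R4 ← R4 + 15/2·R2.
R3 ← R3 / (37).
R1 ← R1 − 1/2·R3.
R2 ← R2 − 8·R3.
R4 ← R4 − 57·R3.
R4 ← R4 / (-330/37).
R1 ← R1 + 257/74·R4.
R2 ← R2 + 58/37·R4.
R3 ← R3 + 113/37·R4.
Reading off the reduced rows gives x = 1, y = 5, z = -4, u = 3.

x = 1, y = 5, z = -4, u = 3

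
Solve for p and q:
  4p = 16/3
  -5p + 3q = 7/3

p = 4/3, q = 3

Row-reduce the augmented matrix:
R1 ← R1 / (4).
R2 ← R2 + 5·R1.
R2 ← R2 / (3).
Reading off the reduced rows gives p = 4/3, q = 3.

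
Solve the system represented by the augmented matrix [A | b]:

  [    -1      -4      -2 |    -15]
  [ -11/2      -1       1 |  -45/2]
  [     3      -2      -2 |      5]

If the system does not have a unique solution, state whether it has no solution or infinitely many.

Row-reduce:
R1 ← R1 / (-1).
R2 ← R2 + 11/2·R1.
R3 ← R3 − 3·R1.
R2 ← R2 / (21).
R1 ← R1 − 4·R2.
R3 ← R3 + 14·R2.
Rank is 2 with 3 unknowns, leaving x_3 free.

infinitely many solutions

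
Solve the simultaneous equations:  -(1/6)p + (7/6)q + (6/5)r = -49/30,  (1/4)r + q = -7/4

infinitely many solutions

Row-reduce:
R1 ← R1 / (-1/6).
R1 ← R1 + 7·R2.
Rank is 2 with 3 unknowns, leaving r free.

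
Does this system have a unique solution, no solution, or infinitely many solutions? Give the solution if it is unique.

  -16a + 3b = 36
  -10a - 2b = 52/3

a = -2, b = 4/3

Row-reduce the augmented matrix:
R1 ← R1 / (-16).
R2 ← R2 + 10·R1.
R2 ← R2 / (-31/8).
R1 ← R1 + 3/16·R2.
Reading off the reduced rows gives a = -2, b = 4/3.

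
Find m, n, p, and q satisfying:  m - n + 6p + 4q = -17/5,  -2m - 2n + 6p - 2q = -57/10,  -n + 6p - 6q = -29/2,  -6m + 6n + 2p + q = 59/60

Row-reduce the augmented matrix:
R2 ← R2 + 2·R1.
R4 ← R4 + 6·R1.
R2 ← R2 / (-4).
R1 ← R1 + 1·R2.
R3 ← R3 + 1·R2.
R3 ← R3 / (3/2).
R1 ← R1 − 3/2·R3.
R2 ← R2 + 9/2·R3.
R4 ← R4 − 38·R3.
R4 ← R4 / (215).
R1 ← R1 − 10·R4.
R2 ← R2 + 24·R4.
R3 ← R3 + 5·R4.
Reading off the reduced rows gives m = -7/5, n = -1, p = -4/3, q = 5/4.

m = -7/5, n = -1, p = -4/3, q = 5/4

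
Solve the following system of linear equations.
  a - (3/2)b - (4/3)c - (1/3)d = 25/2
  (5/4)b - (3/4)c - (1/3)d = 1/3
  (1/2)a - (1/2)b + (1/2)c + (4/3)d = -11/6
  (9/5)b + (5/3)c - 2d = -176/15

a = 1, b = -3, c = -5, d = -1

Row-reduce the augmented matrix:
R3 ← R3 − 1/2·R1.
R2 ← R2 / (5/4).
R1 ← R1 + 3/2·R2.
R3 ← R3 − 1/4·R2.
R4 ← R4 − 9/5·R2.
R3 ← R3 / (79/60).
R1 ← R1 + 67/30·R3.
R2 ← R2 + 3/5·R3.
R4 ← R4 − 206/75·R3.
R4 ← R4 / (-5674/1185).
R1 ← R1 − 152/79·R4.
R2 ← R2 − 106/237·R4.
R3 ← R3 − 94/79·R4.
Reading off the reduced rows gives a = 1, b = -3, c = -5, d = -1.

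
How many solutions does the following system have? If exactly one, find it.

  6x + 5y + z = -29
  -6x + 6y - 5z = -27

infinitely many solutions

Row-reduce:
R1 ← R1 / (6).
R2 ← R2 + 6·R1.
R2 ← R2 / (11).
R1 ← R1 − 5/6·R2.
Rank is 2 with 3 unknowns, leaving z free.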